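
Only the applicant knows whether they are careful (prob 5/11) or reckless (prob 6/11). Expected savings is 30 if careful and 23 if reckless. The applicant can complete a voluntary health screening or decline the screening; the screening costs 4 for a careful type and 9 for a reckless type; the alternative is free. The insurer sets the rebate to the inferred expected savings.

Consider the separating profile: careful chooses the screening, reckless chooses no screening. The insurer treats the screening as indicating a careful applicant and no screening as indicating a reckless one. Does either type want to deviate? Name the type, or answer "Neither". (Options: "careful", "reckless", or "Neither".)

The screening pays 30; no screening pays 23.
careful: assigned the screening, nets 30 − 4 = 26; deviating to no screening nets 23.
reckless: assigned no screening, nets 23; deviating to the screening nets 30 − 9 = 21.
Both types strictly prefer their assigned action; no profitable deviation.

Neither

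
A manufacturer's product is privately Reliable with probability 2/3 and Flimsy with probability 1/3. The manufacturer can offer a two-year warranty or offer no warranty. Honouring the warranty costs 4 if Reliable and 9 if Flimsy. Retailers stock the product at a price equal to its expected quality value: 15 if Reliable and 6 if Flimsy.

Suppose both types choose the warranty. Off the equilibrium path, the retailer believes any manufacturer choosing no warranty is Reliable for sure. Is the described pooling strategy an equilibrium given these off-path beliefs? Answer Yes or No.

No

On path, the retailer holds the prior and pays 2/3·15 + 1/3·6 = 12. Off path (no warranty), believing Reliable, it pays 15.
Reliable: the warranty nets 12 − 4 = 8; no warranty nets 15. Reliable would deviate.
Flimsy: the warranty nets 12 − 9 = 3; no warranty nets 15. Flimsy would deviate.
A type deviates, so pooling fails.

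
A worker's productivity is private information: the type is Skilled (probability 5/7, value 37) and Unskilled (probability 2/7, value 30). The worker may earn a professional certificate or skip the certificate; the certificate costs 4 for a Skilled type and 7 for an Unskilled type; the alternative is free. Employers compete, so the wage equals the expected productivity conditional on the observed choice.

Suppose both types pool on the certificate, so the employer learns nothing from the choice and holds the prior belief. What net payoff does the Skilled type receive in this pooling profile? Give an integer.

Pooled wage = 5/7·37 + 2/7·30 = 35.
Skilled pays cost 4 for the certificate, so net payoff = 35 − 4 = 31.

31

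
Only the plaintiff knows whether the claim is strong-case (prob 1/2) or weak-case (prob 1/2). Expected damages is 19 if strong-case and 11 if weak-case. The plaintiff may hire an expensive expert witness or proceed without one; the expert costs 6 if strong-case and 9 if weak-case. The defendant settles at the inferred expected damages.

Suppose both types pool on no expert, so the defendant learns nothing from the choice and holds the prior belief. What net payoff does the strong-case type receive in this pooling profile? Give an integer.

15

Pooled settlement = 1/2·19 + 1/2·11 = 15.
strong-case pays no cost for no expert, so net payoff = 15.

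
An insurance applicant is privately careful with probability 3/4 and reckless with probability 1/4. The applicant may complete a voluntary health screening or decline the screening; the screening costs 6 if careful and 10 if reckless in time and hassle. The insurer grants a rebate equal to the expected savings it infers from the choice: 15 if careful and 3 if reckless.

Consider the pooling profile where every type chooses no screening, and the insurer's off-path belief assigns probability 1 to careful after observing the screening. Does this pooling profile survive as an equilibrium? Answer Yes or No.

On path, the insurer holds the prior and pays 3/4·15 + 1/4·3 = 12. Off path (the screening), believing careful, it pays 15.
careful: no screening nets 12; the screening nets 15 − 6 = 9. careful stays.
reckless: no screening nets 12; the screening nets 15 − 10 = 5. reckless stays.
No type deviates, so pooling is sustained.

Yes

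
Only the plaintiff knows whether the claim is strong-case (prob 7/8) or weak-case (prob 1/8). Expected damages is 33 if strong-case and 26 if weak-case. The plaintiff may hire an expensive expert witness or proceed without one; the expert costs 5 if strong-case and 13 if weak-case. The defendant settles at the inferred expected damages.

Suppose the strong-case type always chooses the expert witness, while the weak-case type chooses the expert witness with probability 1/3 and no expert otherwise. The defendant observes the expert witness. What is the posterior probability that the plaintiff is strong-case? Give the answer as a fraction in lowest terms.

P(the expert witness) = (7/8)·1 + (1/8)·(1/3) = 11/12.
By Bayes' rule, P(strong-case | the expert witness) = (7/8) / (11/12) = 21/22.

21/22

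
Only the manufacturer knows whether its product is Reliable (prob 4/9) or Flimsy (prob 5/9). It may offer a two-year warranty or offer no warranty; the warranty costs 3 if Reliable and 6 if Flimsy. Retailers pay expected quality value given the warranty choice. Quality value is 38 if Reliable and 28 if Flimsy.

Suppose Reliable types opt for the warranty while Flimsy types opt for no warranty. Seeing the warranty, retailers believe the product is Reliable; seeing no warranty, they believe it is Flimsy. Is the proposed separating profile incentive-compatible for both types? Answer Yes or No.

Under these beliefs, the warranty earns price 38 and no warranty earns price 28.
Reliable: the warranty nets 38 − 3 = 35; no warranty nets 28. Reliable prefers the warranty.
Flimsy: the warranty nets 38 − 6 = 32; no warranty nets 28. Flimsy would deviate to the warranty.
Flimsy has a profitable deviation, so the profile is not an equilibrium.

No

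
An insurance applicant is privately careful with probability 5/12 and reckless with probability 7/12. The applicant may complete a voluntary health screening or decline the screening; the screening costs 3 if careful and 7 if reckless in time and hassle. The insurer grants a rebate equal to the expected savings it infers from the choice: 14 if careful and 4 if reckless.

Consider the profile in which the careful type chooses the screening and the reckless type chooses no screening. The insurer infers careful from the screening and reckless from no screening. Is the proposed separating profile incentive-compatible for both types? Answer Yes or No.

Under these beliefs, the screening earns rebate 14 and no screening earns rebate 4.
careful: the screening nets 14 − 3 = 11; no screening nets 4. careful prefers the screening.
reckless: the screening nets 14 − 7 = 7; no screening nets 4. reckless would deviate to the screening.
reckless has a profitable deviation, so the profile is not an equilibrium.

No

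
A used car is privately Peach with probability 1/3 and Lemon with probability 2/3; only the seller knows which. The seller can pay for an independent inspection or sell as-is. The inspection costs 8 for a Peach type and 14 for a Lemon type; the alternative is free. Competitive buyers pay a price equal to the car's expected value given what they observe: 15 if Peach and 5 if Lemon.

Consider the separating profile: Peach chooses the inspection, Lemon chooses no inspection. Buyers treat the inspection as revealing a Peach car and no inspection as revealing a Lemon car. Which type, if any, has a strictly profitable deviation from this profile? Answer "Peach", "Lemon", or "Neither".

The inspection pays 15; no inspection pays 5.
Peach: assigned the inspection, nets 15 − 8 = 7; deviating to no inspection nets 5.
Lemon: assigned no inspection, nets 5; deviating to the inspection nets 15 − 14 = 1.
Both types strictly prefer their assigned action; no profitable deviation.

Neither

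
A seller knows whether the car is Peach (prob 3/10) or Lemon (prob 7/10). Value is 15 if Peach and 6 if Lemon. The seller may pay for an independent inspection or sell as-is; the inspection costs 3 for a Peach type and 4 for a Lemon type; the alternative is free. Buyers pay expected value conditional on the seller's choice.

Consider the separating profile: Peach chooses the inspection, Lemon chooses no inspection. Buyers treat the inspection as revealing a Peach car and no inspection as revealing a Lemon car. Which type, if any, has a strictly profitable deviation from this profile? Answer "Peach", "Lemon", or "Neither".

The inspection pays 15; no inspection pays 6.
Peach: assigned the inspection, nets 15 − 3 = 12; deviating to no inspection nets 6.
Lemon: assigned no inspection, nets 6; deviating to the inspection nets 15 − 4 = 11.
The Lemon type gains 5 by deviating.

Lemon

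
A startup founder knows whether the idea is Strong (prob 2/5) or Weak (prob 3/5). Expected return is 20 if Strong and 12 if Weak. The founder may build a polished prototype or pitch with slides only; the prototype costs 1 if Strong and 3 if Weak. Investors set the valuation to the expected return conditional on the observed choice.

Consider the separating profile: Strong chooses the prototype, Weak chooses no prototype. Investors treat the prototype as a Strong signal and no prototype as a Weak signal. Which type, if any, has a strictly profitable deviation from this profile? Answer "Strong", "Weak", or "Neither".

The prototype pays 20; no prototype pays 12.
Strong: assigned the prototype, nets 20 − 1 = 19; deviating to no prototype nets 12.
Weak: assigned no prototype, nets 12; deviating to the prototype nets 20 − 3 = 17.
The Weak type gains 5 by deviating.

Weak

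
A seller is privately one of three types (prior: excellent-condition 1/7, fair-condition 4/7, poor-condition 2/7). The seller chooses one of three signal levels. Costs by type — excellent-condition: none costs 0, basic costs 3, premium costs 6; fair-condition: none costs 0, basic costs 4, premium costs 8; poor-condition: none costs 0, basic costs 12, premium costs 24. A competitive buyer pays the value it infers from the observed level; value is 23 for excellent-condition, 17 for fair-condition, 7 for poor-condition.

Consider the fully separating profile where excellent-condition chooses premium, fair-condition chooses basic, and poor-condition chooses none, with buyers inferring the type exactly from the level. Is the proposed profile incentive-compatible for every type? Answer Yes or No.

No

Separating prices: premium → 23, basic → 17, none → 7.
excellent-condition (assigned premium): none: 7 − 0 = 7; basic: 17 − 3 = 14; premium: 23 − 6 = 17. excellent-condition stays.
fair-condition (assigned basic): none: 7 − 0 = 7; basic: 17 − 4 = 13; premium: 23 − 8 = 15. fair-condition prefers premium.
poor-condition (assigned none): none: 7 − 0 = 7; basic: 17 − 12 = 5; premium: 23 − 24 = -1. poor-condition stays.
At least one type deviates; the separating profile fails.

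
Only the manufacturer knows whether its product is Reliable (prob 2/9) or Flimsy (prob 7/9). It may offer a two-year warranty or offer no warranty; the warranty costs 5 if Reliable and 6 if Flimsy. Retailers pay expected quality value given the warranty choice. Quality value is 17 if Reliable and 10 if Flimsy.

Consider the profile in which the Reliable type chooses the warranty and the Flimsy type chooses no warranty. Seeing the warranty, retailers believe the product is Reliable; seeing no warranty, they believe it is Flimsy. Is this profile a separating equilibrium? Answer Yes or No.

Under these beliefs, the warranty earns price 17 and no warranty earns price 10.
Reliable: the warranty nets 17 − 5 = 12; no warranty nets 10. Reliable prefers the warranty.
Flimsy: the warranty nets 17 − 6 = 11; no warranty nets 10. Flimsy would deviate to the warranty.
Flimsy has a profitable deviation, so the profile is not an equilibrium.

No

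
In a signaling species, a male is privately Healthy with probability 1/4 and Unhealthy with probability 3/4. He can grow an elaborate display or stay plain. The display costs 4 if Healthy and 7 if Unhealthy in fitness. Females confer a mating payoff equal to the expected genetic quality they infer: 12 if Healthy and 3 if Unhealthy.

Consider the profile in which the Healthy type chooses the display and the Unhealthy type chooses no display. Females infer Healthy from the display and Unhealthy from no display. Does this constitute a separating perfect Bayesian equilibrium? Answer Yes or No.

Under these beliefs, the display earns mating payoff 12 and no display earns mating payoff 3.
Healthy: the display nets 12 − 4 = 8; no display nets 3. Healthy prefers the display.
Unhealthy: the display nets 12 − 7 = 5; no display nets 3. Unhealthy would deviate to the display.
Unhealthy has a profitable deviation, so the profile is not an equilibrium.

No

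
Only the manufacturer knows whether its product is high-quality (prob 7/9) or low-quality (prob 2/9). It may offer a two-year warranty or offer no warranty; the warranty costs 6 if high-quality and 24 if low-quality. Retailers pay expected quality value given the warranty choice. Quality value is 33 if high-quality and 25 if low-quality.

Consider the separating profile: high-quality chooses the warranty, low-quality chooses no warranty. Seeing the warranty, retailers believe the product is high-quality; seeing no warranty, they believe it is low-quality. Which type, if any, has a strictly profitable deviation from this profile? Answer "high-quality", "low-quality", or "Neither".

The warranty pays 33; no warranty pays 25.
high-quality: assigned the warranty, nets 33 − 6 = 27; deviating to no warranty nets 25.
low-quality: assigned no warranty, nets 25; deviating to the warranty nets 33 − 24 = 9.
Both types strictly prefer their assigned action; no profitable deviation.

Neither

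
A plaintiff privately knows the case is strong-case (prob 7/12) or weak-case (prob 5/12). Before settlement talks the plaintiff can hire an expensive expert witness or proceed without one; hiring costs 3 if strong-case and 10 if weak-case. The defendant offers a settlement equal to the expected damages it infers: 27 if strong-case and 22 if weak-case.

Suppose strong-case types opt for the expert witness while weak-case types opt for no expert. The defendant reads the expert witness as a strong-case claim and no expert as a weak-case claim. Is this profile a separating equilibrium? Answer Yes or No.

Under these beliefs, the expert witness earns settlement 27 and no expert earns settlement 22.
strong-case: the expert witness nets 27 − 3 = 24; no expert nets 22. strong-case prefers the expert witness.
weak-case: the expert witness nets 27 − 10 = 17; no expert nets 22. weak-case prefers no expert.
Neither type deviates, so the separating profile is an equilibrium.

Yes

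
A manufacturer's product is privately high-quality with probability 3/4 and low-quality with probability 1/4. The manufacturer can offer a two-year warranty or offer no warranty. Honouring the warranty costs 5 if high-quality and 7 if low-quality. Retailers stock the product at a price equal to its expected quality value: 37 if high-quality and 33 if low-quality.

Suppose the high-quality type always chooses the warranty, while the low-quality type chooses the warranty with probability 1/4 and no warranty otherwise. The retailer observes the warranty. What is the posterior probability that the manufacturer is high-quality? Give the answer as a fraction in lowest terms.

P(the warranty) = (3/4)·1 + (1/4)·(1/4) = 13/16.
By Bayes' rule, P(high-quality | the warranty) = (3/4) / (13/16) = 12/13.

12/13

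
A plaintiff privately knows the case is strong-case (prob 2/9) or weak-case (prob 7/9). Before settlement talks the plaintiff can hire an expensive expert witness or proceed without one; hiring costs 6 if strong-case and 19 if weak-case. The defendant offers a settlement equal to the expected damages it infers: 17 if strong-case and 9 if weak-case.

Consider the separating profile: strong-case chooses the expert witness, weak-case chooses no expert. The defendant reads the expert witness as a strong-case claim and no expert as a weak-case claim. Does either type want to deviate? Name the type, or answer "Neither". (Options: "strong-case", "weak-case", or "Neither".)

The expert witness pays 17; no expert pays 9.
strong-case: assigned the expert witness, nets 17 − 6 = 11; deviating to no expert nets 9.
weak-case: assigned no expert, nets 9; deviating to the expert witness nets 17 − 19 = -2.
Both types strictly prefer their assigned action; no profitable deviation.

Neither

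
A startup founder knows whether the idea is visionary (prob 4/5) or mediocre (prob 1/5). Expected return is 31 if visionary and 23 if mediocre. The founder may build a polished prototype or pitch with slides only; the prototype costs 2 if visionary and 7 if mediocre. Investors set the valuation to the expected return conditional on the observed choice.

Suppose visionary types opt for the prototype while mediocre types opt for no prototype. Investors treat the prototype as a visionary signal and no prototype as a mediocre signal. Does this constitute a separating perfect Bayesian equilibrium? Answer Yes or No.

No

Under these beliefs, the prototype earns valuation 31 and no prototype earns valuation 23.
visionary: the prototype nets 31 − 2 = 29; no prototype nets 23. visionary prefers the prototype.
mediocre: the prototype nets 31 − 7 = 24; no prototype nets 23. mediocre would deviate to the prototype.
mediocre has a profitable deviation, so the profile is not an equilibrium.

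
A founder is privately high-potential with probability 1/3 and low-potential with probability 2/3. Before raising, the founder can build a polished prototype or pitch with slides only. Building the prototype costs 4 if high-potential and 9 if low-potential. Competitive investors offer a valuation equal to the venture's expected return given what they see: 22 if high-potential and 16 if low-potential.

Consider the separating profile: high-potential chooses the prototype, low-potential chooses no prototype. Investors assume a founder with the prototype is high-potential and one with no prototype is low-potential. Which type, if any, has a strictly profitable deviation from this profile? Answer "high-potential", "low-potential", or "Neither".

The prototype pays 22; no prototype pays 16.
high-potential: assigned the prototype, nets 22 − 4 = 18; deviating to no prototype nets 16.
low-potential: assigned no prototype, nets 16; deviating to the prototype nets 22 − 9 = 13.
Both types strictly prefer their assigned action; no profitable deviation.

Neither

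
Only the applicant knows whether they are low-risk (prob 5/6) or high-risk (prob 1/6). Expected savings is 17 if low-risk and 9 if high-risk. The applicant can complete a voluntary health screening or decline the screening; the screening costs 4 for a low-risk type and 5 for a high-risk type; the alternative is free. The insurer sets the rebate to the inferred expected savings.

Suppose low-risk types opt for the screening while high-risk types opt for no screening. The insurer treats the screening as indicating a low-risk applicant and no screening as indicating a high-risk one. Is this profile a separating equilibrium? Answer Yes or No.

No

Under these beliefs, the screening earns rebate 17 and no screening earns rebate 9.
low-risk: the screening nets 17 − 4 = 13; no screening nets 9. low-risk prefers the screening.
high-risk: the screening nets 17 − 5 = 12; no screening nets 9. high-risk would deviate to the screening.
high-risk has a profitable deviation, so the profile is not an equilibrium.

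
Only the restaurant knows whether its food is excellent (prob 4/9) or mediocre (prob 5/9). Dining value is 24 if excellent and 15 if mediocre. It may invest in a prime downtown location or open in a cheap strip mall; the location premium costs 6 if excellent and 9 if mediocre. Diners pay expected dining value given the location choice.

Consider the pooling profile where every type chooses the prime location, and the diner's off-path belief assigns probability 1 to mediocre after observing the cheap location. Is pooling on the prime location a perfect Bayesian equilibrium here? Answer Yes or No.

No

On path, the diner holds the prior and pays 4/9·24 + 5/9·15 = 19. Off path (the cheap location), believing mediocre, it pays 15.
excellent: the prime location nets 19 − 6 = 13; the cheap location nets 15. excellent would deviate.
mediocre: the prime location nets 19 − 9 = 10; the cheap location nets 15. mediocre would deviate.
A type deviates, so pooling fails.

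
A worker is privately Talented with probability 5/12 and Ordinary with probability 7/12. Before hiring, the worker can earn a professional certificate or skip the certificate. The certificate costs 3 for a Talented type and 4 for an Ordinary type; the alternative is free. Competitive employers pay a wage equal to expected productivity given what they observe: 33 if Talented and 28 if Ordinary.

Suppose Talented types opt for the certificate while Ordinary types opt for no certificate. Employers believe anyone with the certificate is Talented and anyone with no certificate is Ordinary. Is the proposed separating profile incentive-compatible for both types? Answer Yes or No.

Under these beliefs, the certificate earns wage 33 and no certificate earns wage 28.
Talented: the certificate nets 33 − 3 = 30; no certificate nets 28. Talented prefers the certificate.
Ordinary: the certificate nets 33 − 4 = 29; no certificate nets 28. Ordinary would deviate to the certificate.
Ordinary has a profitable deviation, so the profile is not an equilibrium.

No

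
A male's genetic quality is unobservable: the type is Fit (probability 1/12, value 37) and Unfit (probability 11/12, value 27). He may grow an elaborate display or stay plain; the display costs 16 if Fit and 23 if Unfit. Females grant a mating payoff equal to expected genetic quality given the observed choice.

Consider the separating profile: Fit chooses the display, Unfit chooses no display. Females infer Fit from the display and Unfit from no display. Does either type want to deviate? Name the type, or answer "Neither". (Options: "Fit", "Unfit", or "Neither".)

Fit

The display pays 37; no display pays 27.
Fit: assigned the display, nets 37 − 16 = 21; deviating to no display nets 27.
Unfit: assigned no display, nets 27; deviating to the display nets 37 − 23 = 14.
The Fit type gains 6 by deviating.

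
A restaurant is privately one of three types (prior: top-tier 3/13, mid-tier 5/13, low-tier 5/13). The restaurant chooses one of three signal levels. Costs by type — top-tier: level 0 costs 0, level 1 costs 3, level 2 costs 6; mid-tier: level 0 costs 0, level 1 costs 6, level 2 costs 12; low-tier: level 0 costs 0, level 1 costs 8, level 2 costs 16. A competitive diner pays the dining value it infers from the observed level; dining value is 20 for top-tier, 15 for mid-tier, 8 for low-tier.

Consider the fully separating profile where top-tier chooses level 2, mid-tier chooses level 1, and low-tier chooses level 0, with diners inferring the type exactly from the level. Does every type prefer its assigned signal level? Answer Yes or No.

Yes

Separating price premiums: level 2 → 20, level 1 → 15, level 0 → 8.
top-tier (assigned level 2): level 0: 8 − 0 = 8; level 1: 15 − 3 = 12; level 2: 20 − 6 = 14. top-tier stays.
mid-tier (assigned level 1): level 0: 8 − 0 = 8; level 1: 15 − 6 = 9; level 2: 20 − 12 = 8. mid-tier stays.
low-tier (assigned level 0): level 0: 8 − 0 = 8; level 1: 15 − 8 = 7; level 2: 20 − 16 = 4. low-tier stays.
Every type prefers its assigned level; separation holds.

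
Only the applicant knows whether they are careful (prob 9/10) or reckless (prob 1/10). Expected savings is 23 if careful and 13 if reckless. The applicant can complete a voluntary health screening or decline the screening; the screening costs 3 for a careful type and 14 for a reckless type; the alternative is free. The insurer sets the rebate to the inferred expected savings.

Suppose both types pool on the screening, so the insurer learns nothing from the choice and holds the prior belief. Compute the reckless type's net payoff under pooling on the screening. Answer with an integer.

Pooled rebate = 9/10·23 + 1/10·13 = 22.
reckless pays cost 14 for the screening, so net payoff = 22 − 14 = 8.

8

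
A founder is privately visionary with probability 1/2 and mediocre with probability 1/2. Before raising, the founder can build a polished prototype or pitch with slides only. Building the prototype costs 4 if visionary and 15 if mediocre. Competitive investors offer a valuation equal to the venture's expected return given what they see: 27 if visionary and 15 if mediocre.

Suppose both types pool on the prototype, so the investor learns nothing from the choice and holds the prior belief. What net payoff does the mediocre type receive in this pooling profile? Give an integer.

Pooled valuation = 1/2·27 + 1/2·15 = 21.
mediocre pays cost 15 for the prototype, so net payoff = 21 − 15 = 6.

6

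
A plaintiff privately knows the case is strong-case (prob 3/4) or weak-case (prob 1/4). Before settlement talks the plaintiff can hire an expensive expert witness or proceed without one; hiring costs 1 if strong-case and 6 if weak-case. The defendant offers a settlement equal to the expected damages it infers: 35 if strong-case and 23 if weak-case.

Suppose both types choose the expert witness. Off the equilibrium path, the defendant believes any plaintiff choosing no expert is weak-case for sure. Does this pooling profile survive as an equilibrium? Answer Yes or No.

Yes

On path, the defendant holds the prior and pays 3/4·35 + 1/4·23 = 32. Off path (no expert), believing weak-case, it pays 23.
strong-case: the expert witness nets 32 − 1 = 31; no expert nets 23. strong-case stays.
weak-case: the expert witness nets 32 − 6 = 26; no expert nets 23. weak-case stays.
No type deviates, so pooling is sustained.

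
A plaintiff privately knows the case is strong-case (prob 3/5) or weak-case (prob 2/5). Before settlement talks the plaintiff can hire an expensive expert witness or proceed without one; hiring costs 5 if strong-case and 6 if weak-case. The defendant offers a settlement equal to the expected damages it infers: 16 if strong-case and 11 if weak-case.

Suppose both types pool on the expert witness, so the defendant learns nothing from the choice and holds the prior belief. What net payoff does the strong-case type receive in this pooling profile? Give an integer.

9

Pooled settlement = 3/5·16 + 2/5·11 = 14.
strong-case pays cost 5 for the expert witness, so net payoff = 14 − 5 = 9.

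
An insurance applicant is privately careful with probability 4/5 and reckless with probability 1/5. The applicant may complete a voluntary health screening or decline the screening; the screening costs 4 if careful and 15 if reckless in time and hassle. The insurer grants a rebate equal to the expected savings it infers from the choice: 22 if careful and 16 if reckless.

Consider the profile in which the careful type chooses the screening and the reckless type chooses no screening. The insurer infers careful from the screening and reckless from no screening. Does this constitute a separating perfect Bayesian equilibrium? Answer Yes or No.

Yes

Under these beliefs, the screening earns rebate 22 and no screening earns rebate 16.
careful: the screening nets 22 − 4 = 18; no screening nets 16. careful prefers the screening.
reckless: the screening nets 22 − 15 = 7; no screening nets 16. reckless prefers no screening.
Neither type deviates, so the separating profile is an equilibrium.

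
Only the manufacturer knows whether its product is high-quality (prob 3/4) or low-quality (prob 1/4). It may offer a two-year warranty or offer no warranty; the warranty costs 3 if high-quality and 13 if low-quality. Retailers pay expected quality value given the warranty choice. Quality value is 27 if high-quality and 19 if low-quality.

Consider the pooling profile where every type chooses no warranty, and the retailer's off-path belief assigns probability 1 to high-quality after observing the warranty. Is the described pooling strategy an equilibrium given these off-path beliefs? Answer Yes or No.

On path, the retailer holds the prior and pays 3/4·27 + 1/4·19 = 25. Off path (the warranty), believing high-quality, it pays 27.
high-quality: no warranty nets 25; the warranty nets 27 − 3 = 24. high-quality stays.
low-quality: no warranty nets 25; the warranty nets 27 − 13 = 14. low-quality stays.
No type deviates, so pooling is sustained.

Yes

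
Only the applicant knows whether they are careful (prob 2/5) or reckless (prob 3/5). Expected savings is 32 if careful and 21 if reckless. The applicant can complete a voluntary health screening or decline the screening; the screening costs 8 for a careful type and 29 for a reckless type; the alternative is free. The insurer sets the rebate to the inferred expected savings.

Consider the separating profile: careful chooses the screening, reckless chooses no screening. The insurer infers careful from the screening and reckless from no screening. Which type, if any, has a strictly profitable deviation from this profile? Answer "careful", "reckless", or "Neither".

The screening pays 32; no screening pays 21.
careful: assigned the screening, nets 32 − 8 = 24; deviating to no screening nets 21.
reckless: assigned no screening, nets 21; deviating to the screening nets 32 − 29 = 3.
Both types strictly prefer their assigned action; no profitable deviation.

Neither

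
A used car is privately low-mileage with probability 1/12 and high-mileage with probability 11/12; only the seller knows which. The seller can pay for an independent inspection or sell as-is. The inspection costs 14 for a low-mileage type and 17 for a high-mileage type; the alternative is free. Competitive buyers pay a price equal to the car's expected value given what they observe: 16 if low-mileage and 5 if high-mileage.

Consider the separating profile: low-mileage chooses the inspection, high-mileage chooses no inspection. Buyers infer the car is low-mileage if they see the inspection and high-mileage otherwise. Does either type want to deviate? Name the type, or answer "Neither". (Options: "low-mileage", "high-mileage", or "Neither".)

The inspection pays 16; no inspection pays 5.
low-mileage: assigned the inspection, nets 16 − 14 = 2; deviating to no inspection nets 5.
high-mileage: assigned no inspection, nets 5; deviating to the inspection nets 16 − 17 = -1.
The low-mileage type gains 3 by deviating.

low-mileage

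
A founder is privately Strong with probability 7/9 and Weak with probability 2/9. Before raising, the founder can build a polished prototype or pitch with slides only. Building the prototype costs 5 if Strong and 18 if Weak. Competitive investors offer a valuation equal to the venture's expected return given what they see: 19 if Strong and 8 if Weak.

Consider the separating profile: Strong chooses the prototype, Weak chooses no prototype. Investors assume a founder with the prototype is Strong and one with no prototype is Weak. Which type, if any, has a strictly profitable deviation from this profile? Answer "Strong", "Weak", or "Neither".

Neither

The prototype pays 19; no prototype pays 8.
Strong: assigned the prototype, nets 19 − 5 = 14; deviating to no prototype nets 8.
Weak: assigned no prototype, nets 8; deviating to the prototype nets 19 − 18 = 1.
Both types strictly prefer their assigned action; no profitable deviation.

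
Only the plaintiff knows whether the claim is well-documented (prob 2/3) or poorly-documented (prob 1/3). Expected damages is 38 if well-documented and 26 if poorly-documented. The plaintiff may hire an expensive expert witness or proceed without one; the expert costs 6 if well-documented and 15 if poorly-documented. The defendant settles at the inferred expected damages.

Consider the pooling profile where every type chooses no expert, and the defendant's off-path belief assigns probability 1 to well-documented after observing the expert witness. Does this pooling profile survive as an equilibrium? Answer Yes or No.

On path, the defendant holds the prior and pays 2/3·38 + 1/3·26 = 34. Off path (the expert witness), believing well-documented, it pays 38.
well-documented: no expert nets 34; the expert witness nets 38 − 6 = 32. well-documented stays.
poorly-documented: no expert nets 34; the expert witness nets 38 − 15 = 23. poorly-documented stays.
No type deviates, so pooling is sustained.

Yes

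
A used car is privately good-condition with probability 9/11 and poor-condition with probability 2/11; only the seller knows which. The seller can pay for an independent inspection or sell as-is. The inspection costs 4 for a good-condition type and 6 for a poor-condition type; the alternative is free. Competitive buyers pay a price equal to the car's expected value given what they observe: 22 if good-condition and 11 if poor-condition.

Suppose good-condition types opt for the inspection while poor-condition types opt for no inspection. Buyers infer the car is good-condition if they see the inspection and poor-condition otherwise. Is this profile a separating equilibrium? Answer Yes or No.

Under these beliefs, the inspection earns price 22 and no inspection earns price 11.
good-condition: the inspection nets 22 − 4 = 18; no inspection nets 11. good-condition prefers the inspection.
poor-condition: the inspection nets 22 − 6 = 16; no inspection nets 11. poor-condition would deviate to the inspection.
poor-condition has a profitable deviation, so the profile is not an equilibrium.

No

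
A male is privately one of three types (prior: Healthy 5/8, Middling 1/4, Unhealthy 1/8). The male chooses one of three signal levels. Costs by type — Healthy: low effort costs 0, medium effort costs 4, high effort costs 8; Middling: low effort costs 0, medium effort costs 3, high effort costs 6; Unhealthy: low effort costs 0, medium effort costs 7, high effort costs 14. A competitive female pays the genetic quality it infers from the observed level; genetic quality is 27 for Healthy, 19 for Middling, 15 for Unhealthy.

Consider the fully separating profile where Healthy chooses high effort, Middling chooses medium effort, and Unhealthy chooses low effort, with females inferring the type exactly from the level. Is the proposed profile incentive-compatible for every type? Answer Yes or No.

No

Separating mating payoffs: high effort → 27, medium effort → 19, low effort → 15.
Healthy (assigned high effort): low effort: 15 − 0 = 15; medium effort: 19 − 4 = 15; high effort: 27 − 8 = 19. Healthy stays.
Middling (assigned medium effort): low effort: 15 − 0 = 15; medium effort: 19 − 3 = 16; high effort: 27 − 6 = 21. Middling prefers high effort.
Unhealthy (assigned low effort): low effort: 15 − 0 = 15; medium effort: 19 − 7 = 12; high effort: 27 − 14 = 13. Unhealthy stays.
At least one type deviates; the separating profile fails.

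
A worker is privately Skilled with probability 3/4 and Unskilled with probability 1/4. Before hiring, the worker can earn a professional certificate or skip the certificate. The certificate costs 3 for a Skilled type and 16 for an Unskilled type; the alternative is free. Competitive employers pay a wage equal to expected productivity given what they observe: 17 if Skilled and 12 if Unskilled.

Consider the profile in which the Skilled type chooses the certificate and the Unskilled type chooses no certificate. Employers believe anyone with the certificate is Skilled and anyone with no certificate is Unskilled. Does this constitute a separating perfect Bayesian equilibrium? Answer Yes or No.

Under these beliefs, the certificate earns wage 17 and no certificate earns wage 12.
Skilled: the certificate nets 17 − 3 = 14; no certificate nets 12. Skilled prefers the certificate.
Unskilled: the certificate nets 17 − 16 = 1; no certificate nets 12. Unskilled prefers no certificate.
Neither type deviates, so the separating profile is an equilibrium.

Yes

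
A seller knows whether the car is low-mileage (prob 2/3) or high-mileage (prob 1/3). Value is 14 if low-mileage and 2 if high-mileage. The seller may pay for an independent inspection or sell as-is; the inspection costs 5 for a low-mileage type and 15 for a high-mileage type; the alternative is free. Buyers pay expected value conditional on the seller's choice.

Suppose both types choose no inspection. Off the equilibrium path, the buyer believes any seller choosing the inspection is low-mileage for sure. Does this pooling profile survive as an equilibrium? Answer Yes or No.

Yes

On path, the buyer holds the prior and pays 2/3·14 + 1/3·2 = 10. Off path (the inspection), believing low-mileage, it pays 14.
low-mileage: no inspection nets 10; the inspection nets 14 − 5 = 9. low-mileage stays.
high-mileage: no inspection nets 10; the inspection nets 14 − 15 = -1. high-mileage stays.
No type deviates, so pooling is sustained.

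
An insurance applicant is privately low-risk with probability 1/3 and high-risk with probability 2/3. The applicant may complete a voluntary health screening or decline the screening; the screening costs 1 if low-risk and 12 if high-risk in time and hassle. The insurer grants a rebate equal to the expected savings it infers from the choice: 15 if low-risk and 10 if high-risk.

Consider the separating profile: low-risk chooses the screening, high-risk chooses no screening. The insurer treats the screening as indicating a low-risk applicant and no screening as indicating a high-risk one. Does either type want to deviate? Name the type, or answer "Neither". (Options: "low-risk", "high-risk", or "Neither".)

Neither

The screening pays 15; no screening pays 10.
low-risk: assigned the screening, nets 15 − 1 = 14; deviating to no screening nets 10.
high-risk: assigned no screening, nets 10; deviating to the screening nets 15 − 12 = 3.
Both types strictly prefer their assigned action; no profitable deviation.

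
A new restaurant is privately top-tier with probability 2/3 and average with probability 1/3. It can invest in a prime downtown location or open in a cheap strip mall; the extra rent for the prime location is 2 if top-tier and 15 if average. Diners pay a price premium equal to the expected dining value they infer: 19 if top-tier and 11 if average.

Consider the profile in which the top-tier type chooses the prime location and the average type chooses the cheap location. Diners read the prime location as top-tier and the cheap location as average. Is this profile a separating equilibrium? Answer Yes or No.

Under these beliefs, the prime location earns price premium 19 and the cheap location earns price premium 11.
top-tier: the prime location nets 19 − 2 = 17; the cheap location nets 11. top-tier prefers the prime location.
average: the prime location nets 19 − 15 = 4; the cheap location nets 11. average prefers the cheap location.
Neither type deviates, so the separating profile is an equilibrium.

Yes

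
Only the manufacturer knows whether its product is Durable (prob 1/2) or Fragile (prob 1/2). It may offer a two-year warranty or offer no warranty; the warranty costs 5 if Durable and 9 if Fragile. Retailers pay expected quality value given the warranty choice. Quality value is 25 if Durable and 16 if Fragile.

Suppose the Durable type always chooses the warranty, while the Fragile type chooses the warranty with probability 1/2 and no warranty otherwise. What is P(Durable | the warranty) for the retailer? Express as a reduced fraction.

P(the warranty) = (1/2)·1 + (1/2)·(1/2) = 3/4.
By Bayes' rule, P(Durable | the warranty) = (1/2) / (3/4) = 2/3.

2/3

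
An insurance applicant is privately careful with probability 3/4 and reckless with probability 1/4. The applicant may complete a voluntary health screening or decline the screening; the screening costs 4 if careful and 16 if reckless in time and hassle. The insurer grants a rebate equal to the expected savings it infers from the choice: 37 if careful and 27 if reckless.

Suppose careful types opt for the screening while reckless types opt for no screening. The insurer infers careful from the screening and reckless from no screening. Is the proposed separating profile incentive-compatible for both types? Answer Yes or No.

Under these beliefs, the screening earns rebate 37 and no screening earns rebate 27.
careful: the screening nets 37 − 4 = 33; no screening nets 27. careful prefers the screening.
reckless: the screening nets 37 − 16 = 21; no screening nets 27. reckless prefers no screening.
Neither type deviates, so the separating profile is an equilibrium.

Yes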